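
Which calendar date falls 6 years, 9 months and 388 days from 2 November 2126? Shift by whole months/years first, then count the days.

August 25, 2134

Counting forward 6 years, 9 months and 388 days from November 2, 2126: first the month/year part, then the days.
+6 years → 2132; month 11 + 9 = 20, which is month 8 of year 2133 → August 2133.
Day 2 is valid in August, giving August 2, 2133.
Now add 388 days from August 2, 2133.
August has 31 days, so 31 − 2 = 29 days remain after August 2, 2133; 388 − 29 = 359 left.
September 2133 has 30 days: 359 − 30 = 329 left.
October 2133 has 31 days: 329 − 31 = 298 left.
November 2133 has 30 days: 298 − 30 = 268 left.
December 2133 has 31 days: 268 − 31 = 237 left.
January 2134 has 31 days: 237 − 31 = 206 left.
February 2134 has 28 days (2134 is not a leap year): 206 − 28 = 178 left.
March 2134 has 31 days: 178 − 31 = 147 left.
April 2134 has 30 days: 147 − 30 = 117 left.
May 2134 has 31 days: 117 − 31 = 86 left.
June 2134 has 30 days: 86 − 30 = 56 left.
July 2134 has 31 days: 56 − 31 = 25 left.
25 days into August 2134 → August 25, 2134.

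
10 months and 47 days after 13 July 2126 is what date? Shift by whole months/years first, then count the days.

June 29, 2127

Advancing 10 months and 47 days from July 13, 2126: first the month/year part, then the days.
month 7 + 10 = 17, which is month 5 of year 2127 → May 2127.
Day 13 is valid in May, giving May 13, 2127.
Now add 47 days from May 13, 2127.
May has 31 days, so 31 − 13 = 18 days remain after May 13, 2127; 47 − 18 = 29 left.
29 days into June 2127 → June 29, 2127.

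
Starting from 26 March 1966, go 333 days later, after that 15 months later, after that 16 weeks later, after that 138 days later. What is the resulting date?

January 27, 1969

Adding 333 days from March 26, 1966:
March has 31 days, so 31 − 26 = 5 days remain after March 26, 1966; 333 − 5 = 328 left.
April 1966 has 30 days: 328 − 30 = 298 left.
May 1966 has 31 days: 298 − 31 = 267 left.
June 1966 has 30 days: 267 − 30 = 237 left.
July 1966 has 31 days: 237 − 31 = 206 left.
August 1966 has 31 days: 206 − 31 = 175 left.
September 1966 has 30 days: 175 − 30 = 145 left.
October 1966 has 31 days: 145 − 31 = 114 left.
November 1966 has 30 days: 114 − 30 = 84 left.
December 1966 has 31 days: 84 − 31 = 53 left.
January 1967 has 31 days: 53 − 31 = 22 left.
22 days into February 1967 → February 22, 1967.
Adding 15 months from February 22, 1967:
month 2 + 15 = 17, which is month 5 of year 1968 → May 1968.
Day 22 is valid in May, giving May 22, 1968.
Adding 16 weeks (= 112 days) from May 22, 1968:
May has 31 days, so 31 − 22 = 9 days remain after May 22, 1968; 112 − 9 = 103 left.
June 1968 has 30 days: 103 − 30 = 73 left.
July 1968 has 31 days: 73 − 31 = 42 left.
August 1968 has 31 days: 42 − 31 = 11 left.
11 days into September 1968 → September 11, 1968.
Counting forward 138 days from September 11, 1968:
September has 30 days, so 30 − 11 = 19 days remain after September 11, 1968; 138 − 19 = 119 left.
October 1968 has 31 days: 119 − 31 = 88 left.
November 1968 has 30 days: 88 − 30 = 58 left.
December 1968 has 31 days: 58 − 31 = 27 left.
27 days into January 1969 → January 27, 1969.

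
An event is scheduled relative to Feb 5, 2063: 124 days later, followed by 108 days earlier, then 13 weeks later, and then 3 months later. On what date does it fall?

August 23, 2063

Advancing 124 days from February 5, 2063:
February has 28 days, so 28 − 5 = 23 days remain after February 5, 2063; 124 − 23 = 101 left.
March 2063 has 31 days: 101 − 31 = 70 left.
April 2063 has 30 days: 70 − 30 = 40 left.
May 2063 has 31 days: 40 − 31 = 9 left.
9 days into June 2063 → June 9, 2063.
Subtracting 108 days from June 9, 2063:
Going back 9 days from June 9, 2063 reaches the end of the previous month; 108 − 9 = 99 left.
May 2063 has 31 days: 99 − 31 = 68 left.
April 2063 has 30 days: 68 − 30 = 38 left.
March 2063 has 31 days: 38 − 31 = 7 left.
February 2063 has 28 days; 28 − 7 = 21 → February 21, 2063.
Adding 13 weeks (= 91 days) from February 21, 2063:
February has 28 days, so 28 − 21 = 7 days remain after February 21, 2063; 91 − 7 = 84 left.
March 2063 has 31 days: 84 − 31 = 53 left.
April 2063 has 30 days: 53 − 30 = 23 left.
23 days into May 2063 → May 23, 2063.
Adding 3 months from May 23, 2063:
month 5 + 3 = 8 → August 2063.
Day 23 is valid in August, giving August 23, 2063.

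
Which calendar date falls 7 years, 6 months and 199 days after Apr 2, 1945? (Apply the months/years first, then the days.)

April 19, 1953

Adding 7 years, 6 months and 199 days from April 2, 1945: first the month/year part, then the days.
+7 years → 1952; month 4 + 6 = 10 → October 1952.
Day 2 is valid in October, giving October 2, 1952.
Now add 199 days from October 2, 1952.
October has 31 days, so 31 − 2 = 29 days remain after October 2, 1952; 199 − 29 = 170 left.
November 1952 has 30 days: 170 − 30 = 140 left.
December 1952 has 31 days: 140 − 31 = 109 left.
January 1953 has 31 days: 109 − 31 = 78 left.
February 1953 has 28 days (1953 is not a leap year): 78 − 28 = 50 left.
March 1953 has 31 days: 50 − 31 = 19 left.
19 days into April 1953 → April 19, 1953.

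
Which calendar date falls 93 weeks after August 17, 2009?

May 30, 2011

Advancing 93 weeks = 651 days from August 17, 2009.
August has 31 days, so 31 − 17 = 14 days remain after August 17, 2009; 651 − 14 = 637 left.
September 2009 has 30 days: 637 − 30 = 607 left.
October 2009 has 31 days: 607 − 31 = 576 left.
November 2009 has 30 days: 576 − 30 = 546 left.
December 2009 has 31 days: 546 − 31 = 515 left.
January 2010 has 31 days: 515 − 31 = 484 left.
February 2010 has 28 days (2010 is not a leap year): 484 − 28 = 456 left.
March 2010 has 31 days: 456 − 31 = 425 left.
April 2010 has 30 days: 425 − 30 = 395 left.
May 2010 has 31 days: 395 − 31 = 364 left.
June 2010 has 30 days: 364 − 30 = 334 left.
July 2010 has 31 days: 334 − 31 = 303 left.
August 2010 has 31 days: 303 − 31 = 272 left.
September 2010 has 30 days: 272 − 30 = 242 left.
October 2010 has 31 days: 242 − 31 = 211 left.
November 2010 has 30 days: 211 − 30 = 181 left.
December 2010 has 31 days: 181 − 31 = 150 left.
January 2011 has 31 days: 150 − 31 = 119 left.
February 2011 has 28 days (2011 is not a leap year): 119 − 28 = 91 left.
March 2011 has 31 days: 91 − 31 = 60 left.
April 2011 has 30 days: 60 − 30 = 30 left.
30 days into May 2011 → May 30, 2011.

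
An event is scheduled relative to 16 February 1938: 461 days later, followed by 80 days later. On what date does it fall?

August 11, 1939

Adding 461 days from February 16, 1938:
February has 28 days, so 28 − 16 = 12 days remain after February 16, 1938; 461 − 12 = 449 left.
March 1938 has 31 days: 449 − 31 = 418 left.
April 1938 has 30 days: 418 − 30 = 388 left.
May 1938 has 31 days: 388 − 31 = 357 left.
June 1938 has 30 days: 357 − 30 = 327 left.
July 1938 has 31 days: 327 − 31 = 296 left.
August 1938 has 31 days: 296 − 31 = 265 left.
September 1938 has 30 days: 265 − 30 = 235 left.
October 1938 has 31 days: 235 − 31 = 204 left.
November 1938 has 30 days: 204 − 30 = 174 left.
December 1938 has 31 days: 174 − 31 = 143 left.
January 1939 has 31 days: 143 − 31 = 112 left.
February 1939 has 28 days (1939 is not a leap year): 112 − 28 = 84 left.
March 1939 has 31 days: 84 − 31 = 53 left.
April 1939 has 30 days: 53 − 30 = 23 left.
23 days into May 1939 → May 23, 1939.
Counting forward 80 days from May 23, 1939:
May has 31 days, so 31 − 23 = 8 days remain after May 23, 1939; 80 − 8 = 72 left.
June 1939 has 30 days: 72 − 30 = 42 left.
July 1939 has 31 days: 42 − 31 = 11 left.
11 days into August 1939 → August 11, 1939.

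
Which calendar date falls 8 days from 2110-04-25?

May 3, 2110

Counting forward 8 days from April 25, 2110.
April has 30 days, so 30 − 25 = 5 days remain after April 25, 2110; 8 − 5 = 3 left.
3 days into May 2110 → May 3, 2110.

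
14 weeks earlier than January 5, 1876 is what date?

September 29, 1875

Going back 14 weeks = 98 days from January 5, 1876.
Going back 5 days from January 5, 1876 reaches the end of the previous month; 98 − 5 = 93 left.
December 1875 has 31 days: 93 − 31 = 62 left.
November 1875 has 30 days: 62 − 30 = 32 left.
October 1875 has 31 days: 32 − 31 = 1 left.
September 1875 has 30 days; 30 − 1 = 29 → September 29, 1875.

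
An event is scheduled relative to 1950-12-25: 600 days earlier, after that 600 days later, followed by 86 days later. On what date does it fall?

Going back 600 days from December 25, 1950:
Going back 25 days from December 25, 1950 reaches the end of the previous month; 600 − 25 = 575 left.
November 1950 has 30 days: 575 − 30 = 545 left.
October 1950 has 31 days: 545 − 31 = 514 left.
September 1950 has 30 days: 514 − 30 = 484 left.
August 1950 has 31 days: 484 − 31 = 453 left.
July 1950 has 31 days: 453 − 31 = 422 left.
June 1950 has 30 days: 422 − 30 = 392 left.
May 1950 has 31 days: 392 − 31 = 361 left.
April 1950 has 30 days: 361 − 30 = 331 left.
March 1950 has 31 days: 331 − 31 = 300 left.
February 1950 has 28 days (1950 is not a leap year): 300 − 28 = 272 left.
January 1950 has 31 days: 272 − 31 = 241 left.
December 1949 has 31 days: 241 − 31 = 210 left.
November 1949 has 30 days: 210 − 30 = 180 left.
October 1949 has 31 days: 180 − 31 = 149 left.
September 1949 has 30 days: 149 − 30 = 119 left.
August 1949 has 31 days: 119 − 31 = 88 left.
July 1949 has 31 days: 88 − 31 = 57 left.
June 1949 has 30 days: 57 − 30 = 27 left.
May 1949 has 31 days; 31 − 27 = 4 → May 4, 1949.
Adding 600 days from May 4, 1949:
May has 31 days, so 31 − 4 = 27 days remain after May 4, 1949; 600 − 27 = 573 left.
June 1949 has 30 days: 573 − 30 = 543 left.
July 1949 has 31 days: 543 − 31 = 512 left.
August 1949 has 31 days: 512 − 31 = 481 left.
September 1949 has 30 days: 481 − 30 = 451 left.
October 1949 has 31 days: 451 − 31 = 420 left.
November 1949 has 30 days: 420 − 30 = 390 left.
December 1949 has 31 days: 390 − 31 = 359 left.
January 1950 has 31 days: 359 − 31 = 328 left.
February 1950 has 28 days (1950 is not a leap year): 328 − 28 = 300 left.
March 1950 has 31 days: 300 − 31 = 269 left.
April 1950 has 30 days: 269 − 30 = 239 left.
May 1950 has 31 days: 239 − 31 = 208 left.
June 1950 has 30 days: 208 − 30 = 178 left.
July 1950 has 31 days: 178 − 31 = 147 left.
August 1950 has 31 days: 147 − 31 = 116 left.
September 1950 has 30 days: 116 − 30 = 86 left.
October 1950 has 31 days: 86 − 31 = 55 left.
November 1950 has 30 days: 55 − 30 = 25 left.
25 days into December 1950 → December 25, 1950.
Advancing 86 days from December 25, 1950:
December has 31 days, so 31 − 25 = 6 days remain after December 25, 1950; 86 − 6 = 80 left.
January 1951 has 31 days: 80 − 31 = 49 left.
February 1951 has 28 days (1951 is not a leap year): 49 − 28 = 21 left.
21 days into March 1951 → March 21, 1951.

March 21, 1951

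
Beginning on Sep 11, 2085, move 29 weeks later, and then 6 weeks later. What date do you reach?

May 14, 2086

Counting forward 29 weeks (= 203 days) from September 11, 2085:
September has 30 days, so 30 − 11 = 19 days remain after September 11, 2085; 203 − 19 = 184 left.
October 2085 has 31 days: 184 − 31 = 153 left.
November 2085 has 30 days: 153 − 30 = 123 left.
December 2085 has 31 days: 123 − 31 = 92 left.
January 2086 has 31 days: 92 − 31 = 61 left.
February 2086 has 28 days (2086 is not a leap year): 61 − 28 = 33 left.
March 2086 has 31 days: 33 − 31 = 2 left.
2 days into April 2086 → April 2, 2086.
Adding 6 weeks (= 42 days) from April 2, 2086:
April has 30 days, so 30 − 2 = 28 days remain after April 2, 2086; 42 − 28 = 14 left.
14 days into May 2086 → May 14, 2086.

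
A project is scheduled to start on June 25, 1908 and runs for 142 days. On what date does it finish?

November 14, 1908

Advancing 142 days from June 25, 1908.
June has 30 days, so 30 − 25 = 5 days remain after June 25, 1908; 142 − 5 = 137 left.
July 1908 has 31 days: 137 − 31 = 106 left.
August 1908 has 31 days: 106 − 31 = 75 left.
September 1908 has 30 days: 75 − 30 = 45 left.
October 1908 has 31 days: 45 − 31 = 14 left.
14 days into November 1908 → November 14, 1908.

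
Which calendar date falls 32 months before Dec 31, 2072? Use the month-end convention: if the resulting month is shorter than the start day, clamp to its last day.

April 30, 2070

Subtracting 32 months from December 31, 2072.
month 12 − 32 = -20, which is month 4 of year 2070 → April 2070.
April 2070 has only 30 days and the start was day 31, so the date clamps to April 30, 2070.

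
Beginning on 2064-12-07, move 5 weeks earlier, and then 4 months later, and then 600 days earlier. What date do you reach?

Counting back 5 weeks (= 35 days) from December 7, 2064:
Going back 7 days from December 7, 2064 reaches the end of the previous month; 35 − 7 = 28 left.
November 2064 has 30 days; 30 − 28 = 2 → November 2, 2064.
Adding 4 months from November 2, 2064:
month 11 + 4 = 15, which is month 3 of year 2065 → March 2065.
Day 2 is valid in March, giving March 2, 2065.
Going back 600 days from March 2, 2065:
Going back 2 days from March 2, 2065 reaches the end of the previous month; 600 − 2 = 598 left.
February 2065 has 28 days (2065 is not a leap year): 598 − 28 = 570 left.
January 2065 has 31 days: 570 − 31 = 539 left.
December 2064 has 31 days: 539 − 31 = 508 left.
November 2064 has 30 days: 508 − 30 = 478 left.
October 2064 has 31 days: 478 − 31 = 447 left.
September 2064 has 30 days: 447 − 30 = 417 left.
August 2064 has 31 days: 417 − 31 = 386 left.
July 2064 has 31 days: 386 − 31 = 355 left.
June 2064 has 30 days: 355 − 30 = 325 left.
May 2064 has 31 days: 325 − 31 = 294 left.
April 2064 has 30 days: 294 − 30 = 264 left.
March 2064 has 31 days: 264 − 31 = 233 left.
February 2064 has 29 days (2064 is a leap year): 233 − 29 = 204 left.
January 2064 has 31 days: 204 − 31 = 173 left.
December 2063 has 31 days: 173 − 31 = 142 left.
November 2063 has 30 days: 142 − 30 = 112 left.
October 2063 has 31 days: 112 − 31 = 81 left.
September 2063 has 30 days: 81 − 30 = 51 left.
August 2063 has 31 days: 51 − 31 = 20 left.
July 2063 has 31 days; 31 − 20 = 11 → July 11, 2063.

July 11, 2063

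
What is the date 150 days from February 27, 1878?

July 27, 1878

Counting forward 150 days from February 27, 1878.
February has 28 days, so 28 − 27 = 1 day remains after February 27, 1878; 150 − 1 = 149 left.
March 1878 has 31 days: 149 − 31 = 118 left.
April 1878 has 30 days: 118 − 30 = 88 left.
May 1878 has 31 days: 88 − 31 = 57 left.
June 1878 has 30 days: 57 − 30 = 27 left.
27 days into July 1878 → July 27, 1878.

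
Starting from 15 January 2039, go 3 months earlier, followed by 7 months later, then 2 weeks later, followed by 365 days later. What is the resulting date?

Going back 3 months from January 15, 2039:
month 1 − 3 = -2, which is month 10 of year 2038 → October 2038.
Day 15 is valid in October, giving October 15, 2038.
Advancing 7 months from October 15, 2038:
month 10 + 7 = 17, which is month 5 of year 2039 → May 2039.
Day 15 is valid in May, giving May 15, 2039.
Advancing 2 weeks (= 14 days) from May 15, 2039:
May has 31 days; 15 + 14 = 29, still in May.
Counting forward 365 days from May 29, 2039:
May has 31 days, so 31 − 29 = 2 days remain after May 29, 2039; 365 − 2 = 363 left.
June 2039 has 30 days: 363 − 30 = 333 left.
July 2039 has 31 days: 333 − 31 = 302 left.
August 2039 has 31 days: 302 − 31 = 271 left.
September 2039 has 30 days: 271 − 30 = 241 left.
October 2039 has 31 days: 241 − 31 = 210 left.
November 2039 has 30 days: 210 − 30 = 180 left.
December 2039 has 31 days: 180 − 31 = 149 left.
January 2040 has 31 days: 149 − 31 = 118 left.
February 2040 has 29 days (2040 is a leap year): 118 − 29 = 89 left.
March 2040 has 31 days: 89 − 31 = 58 left.
April 2040 has 30 days: 58 − 30 = 28 left.
28 days into May 2040 → May 28, 2040.

May 28, 2040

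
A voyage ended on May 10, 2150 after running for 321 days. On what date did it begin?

June 23, 2149

Subtracting 321 days from May 10, 2150.
Going back 10 days from May 10, 2150 reaches the end of the previous month; 321 − 10 = 311 left.
April 2150 has 30 days: 311 − 30 = 281 left.
March 2150 has 31 days: 281 − 31 = 250 left.
February 2150 has 28 days (2150 is not a leap year): 250 − 28 = 222 left.
January 2150 has 31 days: 222 − 31 = 191 left.
December 2149 has 31 days: 191 − 31 = 160 left.
November 2149 has 30 days: 160 − 30 = 130 left.
October 2149 has 31 days: 130 − 31 = 99 left.
September 2149 has 30 days: 99 − 30 = 69 left.
August 2149 has 31 days: 69 − 31 = 38 left.
July 2149 has 31 days: 38 − 31 = 7 left.
June 2149 has 30 days; 30 − 7 = 23 → June 23, 2149.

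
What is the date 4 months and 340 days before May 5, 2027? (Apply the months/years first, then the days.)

January 30, 2026

Subtracting 4 months and 340 days from May 5, 2027: first the month/year part, then the days.
month 5 − 4 = 1 → January 2027.
Day 5 is valid in January, giving January 5, 2027.
Now subtract 340 days from January 5, 2027.
Going back 5 days from January 5, 2027 reaches the end of the previous month; 340 − 5 = 335 left.
December 2026 has 31 days: 335 − 31 = 304 left.
November 2026 has 30 days: 304 − 30 = 274 left.
October 2026 has 31 days: 274 − 31 = 243 left.
September 2026 has 30 days: 243 − 30 = 213 left.
August 2026 has 31 days: 213 − 31 = 182 left.
July 2026 has 31 days: 182 − 31 = 151 left.
June 2026 has 30 days: 151 − 30 = 121 left.
May 2026 has 31 days: 121 − 31 = 90 left.
April 2026 has 30 days: 90 − 30 = 60 left.
March 2026 has 31 days: 60 − 31 = 29 left.
February 2026 has 28 days (2026 is not a leap year): 29 − 28 = 1 left.
January 2026 has 31 days; 31 − 1 = 30 → January 30, 2026.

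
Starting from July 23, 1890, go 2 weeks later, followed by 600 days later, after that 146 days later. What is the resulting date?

Advancing 2 weeks (= 14 days) from July 23, 1890:
July has 31 days, so 31 − 23 = 8 days remain after July 23, 1890; 14 − 8 = 6 left.
6 days into August 1890 → August 6, 1890.
Advancing 600 days from August 6, 1890:
August has 31 days, so 31 − 6 = 25 days remain after August 6, 1890; 600 − 25 = 575 left.
September 1890 has 30 days: 575 − 30 = 545 left.
October 1890 has 31 days: 545 − 31 = 514 left.
November 1890 has 30 days: 514 − 30 = 484 left.
December 1890 has 31 days: 484 − 31 = 453 left.
January 1891 has 31 days: 453 − 31 = 422 left.
February 1891 has 28 days (1891 is not a leap year): 422 − 28 = 394 left.
March 1891 has 31 days: 394 − 31 = 363 left.
April 1891 has 30 days: 363 − 30 = 333 left.
May 1891 has 31 days: 333 − 31 = 302 left.
June 1891 has 30 days: 302 − 30 = 272 left.
July 1891 has 31 days: 272 − 31 = 241 left.
August 1891 has 31 days: 241 − 31 = 210 left.
September 1891 has 30 days: 210 − 30 = 180 left.
October 1891 has 31 days: 180 − 31 = 149 left.
November 1891 has 30 days: 149 − 30 = 119 left.
December 1891 has 31 days: 119 − 31 = 88 left.
January 1892 has 31 days: 88 − 31 = 57 left.
February 1892 has 29 days (1892 is a leap year): 57 − 29 = 28 left.
28 days into March 1892 → March 28, 1892.
Adding 146 days from March 28, 1892:
March has 31 days, so 31 − 28 = 3 days remain after March 28, 1892; 146 − 3 = 143 left.
April 1892 has 30 days: 143 − 30 = 113 left.
May 1892 has 31 days: 113 − 31 = 82 left.
June 1892 has 30 days: 82 − 30 = 52 left.
July 1892 has 31 days: 52 − 31 = 21 left.
21 days into August 1892 → August 21, 1892.

August 21, 1892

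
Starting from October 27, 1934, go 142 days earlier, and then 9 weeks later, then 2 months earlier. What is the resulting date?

June 9, 1934

Counting back 142 days from October 27, 1934:
Going back 27 days from October 27, 1934 reaches the end of the previous month; 142 − 27 = 115 left.
September 1934 has 30 days: 115 − 30 = 85 left.
August 1934 has 31 days: 85 − 31 = 54 left.
July 1934 has 31 days: 54 − 31 = 23 left.
June 1934 has 30 days; 30 − 23 = 7 → June 7, 1934.
Adding 9 weeks (= 63 days) from June 7, 1934:
June has 30 days, so 30 − 7 = 23 days remain after June 7, 1934; 63 − 23 = 40 left.
July 1934 has 31 days: 40 − 31 = 9 left.
9 days into August 1934 → August 9, 1934.
Going back 2 months from August 9, 1934:
month 8 − 2 = 6 → June 1934.
Day 9 is valid in June, giving June 9, 1934.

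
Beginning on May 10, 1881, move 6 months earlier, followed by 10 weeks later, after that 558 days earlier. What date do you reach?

July 11, 1879

Subtracting 6 months from May 10, 1881:
month 5 − 6 = -1, which is month 11 of year 1880 → November 1880.
Day 10 is valid in November, giving November 10, 1880.
Adding 10 weeks (= 70 days) from November 10, 1880:
November has 30 days, so 30 − 10 = 20 days remain after November 10, 1880; 70 − 20 = 50 left.
December 1880 has 31 days: 50 − 31 = 19 left.
19 days into January 1881 → January 19, 1881.
Counting back 558 days from January 19, 1881:
Going back 19 days from January 19, 1881 reaches the end of the previous month; 558 − 19 = 539 left.
December 1880 has 31 days: 539 − 31 = 508 left.
November 1880 has 30 days: 508 − 30 = 478 left.
October 1880 has 31 days: 478 − 31 = 447 left.
September 1880 has 30 days: 447 − 30 = 417 left.
August 1880 has 31 days: 417 − 31 = 386 left.
July 1880 has 31 days: 386 − 31 = 355 left.
June 1880 has 30 days: 355 − 30 = 325 left.
May 1880 has 31 days: 325 − 31 = 294 left.
April 1880 has 30 days: 294 − 30 = 264 left.
March 1880 has 31 days: 264 − 31 = 233 left.
February 1880 has 29 days (1880 is a leap year): 233 − 29 = 204 left.
January 1880 has 31 days: 204 − 31 = 173 left.
December 1879 has 31 days: 173 − 31 = 142 left.
November 1879 has 30 days: 142 − 30 = 112 left.
October 1879 has 31 days: 112 − 31 = 81 left.
September 1879 has 30 days: 81 − 30 = 51 left.
August 1879 has 31 days: 51 − 31 = 20 left.
July 1879 has 31 days; 31 − 20 = 11 → July 11, 1879.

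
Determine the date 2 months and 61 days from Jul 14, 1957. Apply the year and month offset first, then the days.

November 14, 1957

Counting forward 2 months and 61 days from July 14, 1957: first the month/year part, then the days.
month 7 + 2 = 9 → September 1957.
Day 14 is valid in September, giving September 14, 1957.
Now add 61 days from September 14, 1957.
September has 30 days, so 30 − 14 = 16 days remain after September 14, 1957; 61 − 16 = 45 left.
October 1957 has 31 days: 45 − 31 = 14 left.
14 days into November 1957 → November 14, 1957.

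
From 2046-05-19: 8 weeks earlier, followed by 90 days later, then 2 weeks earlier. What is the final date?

Subtracting 8 weeks (= 56 days) from May 19, 2046:
Going back 19 days from May 19, 2046 reaches the end of the previous month; 56 − 19 = 37 left.
April 2046 has 30 days: 37 − 30 = 7 left.
March 2046 has 31 days; 31 − 7 = 24 → March 24, 2046.
Counting forward 90 days from March 24, 2046:
March has 31 days, so 31 − 24 = 7 days remain after March 24, 2046; 90 − 7 = 83 left.
April 2046 has 30 days: 83 − 30 = 53 left.
May 2046 has 31 days: 53 − 31 = 22 left.
22 days into June 2046 → June 22, 2046.
Counting back 2 weeks (= 14 days) from June 22, 2046:
22 − 14 = 8, still in June 2046.

June 8, 2046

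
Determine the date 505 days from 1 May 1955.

September 17, 1956

Counting forward 505 days from May 1, 1955.
May has 31 days, so 31 − 1 = 30 days remain after May 1, 1955; 505 − 30 = 475 left.
June 1955 has 30 days: 475 − 30 = 445 left.
July 1955 has 31 days: 445 − 31 = 414 left.
August 1955 has 31 days: 414 − 31 = 383 left.
September 1955 has 30 days: 383 − 30 = 353 left.
October 1955 has 31 days: 353 − 31 = 322 left.
November 1955 has 30 days: 322 − 30 = 292 left.
December 1955 has 31 days: 292 − 31 = 261 left.
January 1956 has 31 days: 261 − 31 = 230 left.
February 1956 has 29 days (1956 is a leap year): 230 − 29 = 201 left.
March 1956 has 31 days: 201 − 31 = 170 left.
April 1956 has 30 days: 170 − 30 = 140 left.
May 1956 has 31 days: 140 − 31 = 109 left.
June 1956 has 30 days: 109 − 30 = 79 left.
July 1956 has 31 days: 79 − 31 = 48 left.
August 1956 has 31 days: 48 − 31 = 17 left.
17 days into September 1956 → September 17, 1956.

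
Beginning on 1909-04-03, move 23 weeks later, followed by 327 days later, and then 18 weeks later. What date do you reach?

December 8, 1910

Advancing 23 weeks (= 161 days) from April 3, 1909:
April has 30 days, so 30 − 3 = 27 days remain after April 3, 1909; 161 − 27 = 134 left.
May 1909 has 31 days: 134 − 31 = 103 left.
June 1909 has 30 days: 103 − 30 = 73 left.
July 1909 has 31 days: 73 − 31 = 42 left.
August 1909 has 31 days: 42 − 31 = 11 left.
11 days into September 1909 → September 11, 1909.
Adding 327 days from September 11, 1909:
September has 30 days, so 30 − 11 = 19 days remain after September 11, 1909; 327 − 19 = 308 left.
October 1909 has 31 days: 308 − 31 = 277 left.
November 1909 has 30 days: 277 − 30 = 247 left.
December 1909 has 31 days: 247 − 31 = 216 left.
January 1910 has 31 days: 216 − 31 = 185 left.
February 1910 has 28 days (1910 is not a leap year): 185 − 28 = 157 left.
March 1910 has 31 days: 157 − 31 = 126 left.
April 1910 has 30 days: 126 − 30 = 96 left.
May 1910 has 31 days: 96 − 31 = 65 left.
June 1910 has 30 days: 65 − 30 = 35 left.
July 1910 has 31 days: 35 − 31 = 4 left.
4 days into August 1910 → August 4, 1910.
Adding 18 weeks (= 126 days) from August 4, 1910:
August has 31 days, so 31 − 4 = 27 days remain after August 4, 1910; 126 − 27 = 99 left.
September 1910 has 30 days: 99 − 30 = 69 left.
October 1910 has 31 days: 69 − 31 = 38 left.
November 1910 has 30 days: 38 − 30 = 8 left.
8 days into December 1910 → December 8, 1910.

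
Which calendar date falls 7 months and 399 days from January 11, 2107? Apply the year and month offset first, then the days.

Counting forward 7 months and 399 days from January 11, 2107: first the month/year part, then the days.
month 1 + 7 = 8 → August 2107.
Day 11 is valid in August, giving August 11, 2107.
Now add 399 days from August 11, 2107.
August has 31 days, so 31 − 11 = 20 days remain after August 11, 2107; 399 − 20 = 379 left.
September 2107 has 30 days: 379 − 30 = 349 left.
October 2107 has 31 days: 349 − 31 = 318 left.
November 2107 has 30 days: 318 − 30 = 288 left.
December 2107 has 31 days: 288 − 31 = 257 left.
January 2108 has 31 days: 257 − 31 = 226 left.
February 2108 has 29 days (2108 is a leap year): 226 − 29 = 197 left.
March 2108 has 31 days: 197 − 31 = 166 left.
April 2108 has 30 days: 166 − 30 = 136 left.
May 2108 has 31 days: 136 − 31 = 105 left.
June 2108 has 30 days: 105 − 30 = 75 left.
July 2108 has 31 days: 75 − 31 = 44 left.
August 2108 has 31 days: 44 − 31 = 13 left.
13 days into September 2108 → September 13, 2108.

September 13, 2108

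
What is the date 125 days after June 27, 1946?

Adding 125 days from June 27, 1946.
June has 30 days, so 30 − 27 = 3 days remain after June 27, 1946; 125 − 3 = 122 left.
July 1946 has 31 days: 122 − 31 = 91 left.
August 1946 has 31 days: 91 − 31 = 60 left.
September 1946 has 30 days: 60 − 30 = 30 left.
30 days into October 1946 → October 30, 1946.

October 30, 1946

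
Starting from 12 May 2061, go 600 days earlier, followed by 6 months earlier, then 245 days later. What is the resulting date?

November 20, 2059

Subtracting 600 days from May 12, 2061:
Going back 12 days from May 12, 2061 reaches the end of the previous month; 600 − 12 = 588 left.
April 2061 has 30 days: 588 − 30 = 558 left.
March 2061 has 31 days: 558 − 31 = 527 left.
February 2061 has 28 days (2061 is not a leap year): 527 − 28 = 499 left.
January 2061 has 31 days: 499 − 31 = 468 left.
December 2060 has 31 days: 468 − 31 = 437 left.
November 2060 has 30 days: 437 − 30 = 407 left.
October 2060 has 31 days: 407 − 31 = 376 left.
September 2060 has 30 days: 376 − 30 = 346 left.
August 2060 has 31 days: 346 − 31 = 315 left.
July 2060 has 31 days: 315 − 31 = 284 left.
June 2060 has 30 days: 284 − 30 = 254 left.
May 2060 has 31 days: 254 − 31 = 223 left.
April 2060 has 30 days: 223 − 30 = 193 left.
March 2060 has 31 days: 193 − 31 = 162 left.
February 2060 has 29 days (2060 is a leap year): 162 − 29 = 133 left.
January 2060 has 31 days: 133 − 31 = 102 left.
December 2059 has 31 days: 102 − 31 = 71 left.
November 2059 has 30 days: 71 − 30 = 41 left.
October 2059 has 31 days: 41 − 31 = 10 left.
September 2059 has 30 days; 30 − 10 = 20 → September 20, 2059.
Counting back 6 months from September 20, 2059:
month 9 − 6 = 3 → March 2059.
Day 20 is valid in March, giving March 20, 2059.
Advancing 245 days from March 20, 2059:
March has 31 days, so 31 − 20 = 11 days remain after March 20, 2059; 245 − 11 = 234 left.
April 2059 has 30 days: 234 − 30 = 204 left.
May 2059 has 31 days: 204 − 31 = 173 left.
June 2059 has 30 days: 173 − 30 = 143 left.
July 2059 has 31 days: 143 − 31 = 112 left.
August 2059 has 31 days: 112 − 31 = 81 left.
September 2059 has 30 days: 81 − 30 = 51 left.
October 2059 has 31 days: 51 − 31 = 20 left.
20 days into November 2059 → November 20, 2059.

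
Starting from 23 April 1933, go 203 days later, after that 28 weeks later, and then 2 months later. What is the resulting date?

July 27, 1934

Adding 203 days from April 23, 1933:
April has 30 days, so 30 − 23 = 7 days remain after April 23, 1933; 203 − 7 = 196 left.
May 1933 has 31 days: 196 − 31 = 165 left.
June 1933 has 30 days: 165 − 30 = 135 left.
July 1933 has 31 days: 135 − 31 = 104 left.
August 1933 has 31 days: 104 − 31 = 73 left.
September 1933 has 30 days: 73 − 30 = 43 left.
October 1933 has 31 days: 43 − 31 = 12 left.
12 days into November 1933 → November 12, 1933.
Advancing 28 weeks (= 196 days) from November 12, 1933:
November has 30 days, so 30 − 12 = 18 days remain after November 12, 1933; 196 − 18 = 178 left.
December 1933 has 31 days: 178 − 31 = 147 left.
January 1934 has 31 days: 147 − 31 = 116 left.
February 1934 has 28 days (1934 is not a leap year): 116 − 28 = 88 left.
March 1934 has 31 days: 88 − 31 = 57 left.
April 1934 has 30 days: 57 − 30 = 27 left.
27 days into May 1934 → May 27, 1934.
Adding 2 months from May 27, 1934:
month 5 + 2 = 7 → July 1934.
Day 27 is valid in July, giving July 27, 1934.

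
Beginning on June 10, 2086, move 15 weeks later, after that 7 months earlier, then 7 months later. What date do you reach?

Adding 15 weeks (= 105 days) from June 10, 2086:
June has 30 days, so 30 − 10 = 20 days remain after June 10, 2086; 105 − 20 = 85 left.
July 2086 has 31 days: 85 − 31 = 54 left.
August 2086 has 31 days: 54 − 31 = 23 left.
23 days into September 2086 → September 23, 2086.
Subtracting 7 months from September 23, 2086:
month 9 − 7 = 2 → February 2086.
Day 23 is valid in February, giving February 23, 2086.
Counting forward 7 months from February 23, 2086:
month 2 + 7 = 9 → September 2086.
Day 23 is valid in September, giving September 23, 2086.

September 23, 2086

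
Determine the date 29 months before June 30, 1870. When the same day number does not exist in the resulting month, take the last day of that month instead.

Counting back 29 months from June 30, 1870.
month 6 − 29 = -23, which is month 1 of year 1868 → January 1868.
Day 30 is valid in January, giving January 30, 1868.

January 30, 1868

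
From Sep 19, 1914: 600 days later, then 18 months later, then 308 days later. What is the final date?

September 15, 1918

Counting forward 600 days from September 19, 1914:
September has 30 days, so 30 − 19 = 11 days remain after September 19, 1914; 600 − 11 = 589 left.
October 1914 has 31 days: 589 − 31 = 558 left.
November 1914 has 30 days: 558 − 30 = 528 left.
December 1914 has 31 days: 528 − 31 = 497 left.
January 1915 has 31 days: 497 − 31 = 466 left.
February 1915 has 28 days (1915 is not a leap year): 466 − 28 = 438 left.
March 1915 has 31 days: 438 − 31 = 407 left.
April 1915 has 30 days: 407 − 30 = 377 left.
May 1915 has 31 days: 377 − 31 = 346 left.
June 1915 has 30 days: 346 − 30 = 316 left.
July 1915 has 31 days: 316 − 31 = 285 left.
August 1915 has 31 days: 285 − 31 = 254 left.
September 1915 has 30 days: 254 − 30 = 224 left.
October 1915 has 31 days: 224 − 31 = 193 left.
November 1915 has 30 days: 193 − 30 = 163 left.
December 1915 has 31 days: 163 − 31 = 132 left.
January 1916 has 31 days: 132 − 31 = 101 left.
February 1916 has 29 days (1916 is a leap year): 101 − 29 = 72 left.
March 1916 has 31 days: 72 − 31 = 41 left.
April 1916 has 30 days: 41 − 30 = 11 left.
11 days into May 1916 → May 11, 1916.
Advancing 18 months from May 11, 1916:
month 5 + 18 = 23, which is month 11 of year 1917 → November 1917.
Day 11 is valid in November, giving November 11, 1917.
Advancing 308 days from November 11, 1917:
November has 30 days, so 30 − 11 = 19 days remain after November 11, 1917; 308 − 19 = 289 left.
December 1917 has 31 days: 289 − 31 = 258 left.
January 1918 has 31 days: 258 − 31 = 227 left.
February 1918 has 28 days (1918 is not a leap year): 227 − 28 = 199 left.
March 1918 has 31 days: 199 − 31 = 168 left.
April 1918 has 30 days: 168 − 30 = 138 left.
May 1918 has 31 days: 138 − 31 = 107 left.
June 1918 has 30 days: 107 − 30 = 77 left.
July 1918 has 31 days: 77 − 31 = 46 left.
August 1918 has 31 days: 46 − 31 = 15 left.
15 days into September 1918 → September 15, 1918.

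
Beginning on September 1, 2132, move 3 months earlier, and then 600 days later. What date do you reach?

January 22, 2134

Going back 3 months from September 1, 2132:
month 9 − 3 = 6 → June 2132.
Day 1 is valid in June, giving June 1, 2132.
Adding 600 days from June 1, 2132:
June has 30 days, so 30 − 1 = 29 days remain after June 1, 2132; 600 − 29 = 571 left.
July 2132 has 31 days: 571 − 31 = 540 left.
August 2132 has 31 days: 540 − 31 = 509 left.
September 2132 has 30 days: 509 − 30 = 479 left.
October 2132 has 31 days: 479 − 31 = 448 left.
November 2132 has 30 days: 448 − 30 = 418 left.
December 2132 has 31 days: 418 − 31 = 387 left.
January 2133 has 31 days: 387 − 31 = 356 left.
February 2133 has 28 days (2133 is not a leap year): 356 − 28 = 328 left.
March 2133 has 31 days: 328 − 31 = 297 left.
April 2133 has 30 days: 297 − 30 = 267 left.
May 2133 has 31 days: 267 − 31 = 236 left.
June 2133 has 30 days: 236 − 30 = 206 left.
July 2133 has 31 days: 206 − 31 = 175 left.
August 2133 has 31 days: 175 − 31 = 144 left.
September 2133 has 30 days: 144 − 30 = 114 left.
October 2133 has 31 days: 114 − 31 = 83 left.
November 2133 has 30 days: 83 − 30 = 53 left.
December 2133 has 31 days: 53 − 31 = 22 left.
22 days into January 2134 → January 22, 2134.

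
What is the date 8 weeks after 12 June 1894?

August 7, 1894

Advancing 8 weeks = 56 days from June 12, 1894.
June has 30 days, so 30 − 12 = 18 days remain after June 12, 1894; 56 − 18 = 38 left.
July 1894 has 31 days: 38 − 31 = 7 left.
7 days into August 1894 → August 7, 1894.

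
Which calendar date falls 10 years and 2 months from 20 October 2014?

Counting forward 10 years and 2 months from October 20, 2014.
+10 years → 2024; month 10 + 2 = 12 → December 2024.
Day 20 is valid in December, giving December 20, 2024.

December 20, 2024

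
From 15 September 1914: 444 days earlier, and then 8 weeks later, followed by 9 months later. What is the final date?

Going back 444 days from September 15, 1914:
Going back 15 days from September 15, 1914 reaches the end of the previous month; 444 − 15 = 429 left.
August 1914 has 31 days: 429 − 31 = 398 left.
July 1914 has 31 days: 398 − 31 = 367 left.
June 1914 has 30 days: 367 − 30 = 337 left.
May 1914 has 31 days: 337 − 31 = 306 left.
April 1914 has 30 days: 306 − 30 = 276 left.
March 1914 has 31 days: 276 − 31 = 245 left.
February 1914 has 28 days (1914 is not a leap year): 245 − 28 = 217 left.
January 1914 has 31 days: 217 − 31 = 186 left.
December 1913 has 31 days: 186 − 31 = 155 left.
November 1913 has 30 days: 155 − 30 = 125 left.
October 1913 has 31 days: 125 − 31 = 94 left.
September 1913 has 30 days: 94 − 30 = 64 left.
August 1913 has 31 days: 64 − 31 = 33 left.
July 1913 has 31 days: 33 − 31 = 2 left.
June 1913 has 30 days; 30 − 2 = 28 → June 28, 1913.
Counting forward 8 weeks (= 56 days) from June 28, 1913:
June has 30 days, so 30 − 28 = 2 days remain after June 28, 1913; 56 − 2 = 54 left.
July 1913 has 31 days: 54 − 31 = 23 left.
23 days into August 1913 → August 23, 1913.
Counting forward 9 months from August 23, 1913:
month 8 + 9 = 17, which is month 5 of year 1914 → May 1914.
Day 23 is valid in May, giving May 23, 1914.

May 23, 1914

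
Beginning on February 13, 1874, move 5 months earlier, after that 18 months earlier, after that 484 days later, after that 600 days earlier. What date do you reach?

November 18, 1871

Subtracting 5 months from February 13, 1874:
month 2 − 5 = -3, which is month 9 of year 1873 → September 1873.
Day 13 is valid in September, giving September 13, 1873.
Subtracting 18 months from September 13, 1873:
month 9 − 18 = -9, which is month 3 of year 1872 → March 1872.
Day 13 is valid in March, giving March 13, 1872.
Adding 484 days from March 13, 1872:
March has 31 days, so 31 − 13 = 18 days remain after March 13, 1872; 484 − 18 = 466 left.
April 1872 has 30 days: 466 − 30 = 436 left.
May 1872 has 31 days: 436 − 31 = 405 left.
June 1872 has 30 days: 405 − 30 = 375 left.
July 1872 has 31 days: 375 − 31 = 344 left.
August 1872 has 31 days: 344 − 31 = 313 left.
September 1872 has 30 days: 313 − 30 = 283 left.
October 1872 has 31 days: 283 − 31 = 252 left.
November 1872 has 30 days: 252 − 30 = 222 left.
December 1872 has 31 days: 222 − 31 = 191 left.
January 1873 has 31 days: 191 − 31 = 160 left.
February 1873 has 28 days (1873 is not a leap year): 160 − 28 = 132 left.
March 1873 has 31 days: 132 − 31 = 101 left.
April 1873 has 30 days: 101 − 30 = 71 left.
May 1873 has 31 days: 71 − 31 = 40 left.
June 1873 has 30 days: 40 − 30 = 10 left.
10 days into July 1873 → July 10, 1873.
Subtracting 600 days from July 10, 1873:
Going back 10 days from July 10, 1873 reaches the end of the previous month; 600 − 10 = 590 left.
June 1873 has 30 days: 590 − 30 = 560 left.
May 1873 has 31 days: 560 − 31 = 529 left.
April 1873 has 30 days: 529 − 30 = 499 left.
March 1873 has 31 days: 499 − 31 = 468 left.
February 1873 has 28 days (1873 is not a leap year): 468 − 28 = 440 left.
January 1873 has 31 days: 440 − 31 = 409 left.
December 1872 has 31 days: 409 − 31 = 378 left.
November 1872 has 30 days: 378 − 30 = 348 left.
October 1872 has 31 days: 348 − 31 = 317 left.
September 1872 has 30 days: 317 − 30 = 287 left.
August 1872 has 31 days: 287 − 31 = 256 left.
July 1872 has 31 days: 256 − 31 = 225 left.
June 1872 has 30 days: 225 − 30 = 195 left.
May 1872 has 31 days: 195 − 31 = 164 left.
April 1872 has 30 days: 164 − 30 = 134 left.
March 1872 has 31 days: 134 − 31 = 103 left.
February 1872 has 29 days (1872 is a leap year): 103 − 29 = 74 left.
January 1872 has 31 days: 74 − 31 = 43 left.
December 1871 has 31 days: 43 − 31 = 12 left.
November 1871 has 30 days; 30 − 12 = 18 → November 18, 1871.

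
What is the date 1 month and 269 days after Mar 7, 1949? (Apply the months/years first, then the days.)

January 1, 1950

Adding 1 month and 269 days from March 7, 1949: first the month/year part, then the days.
month 3 + 1 = 4 → April 1949.
Day 7 is valid in April, giving April 7, 1949.
Now add 269 days from April 7, 1949.
April has 30 days, so 30 − 7 = 23 days remain after April 7, 1949; 269 − 23 = 246 left.
May 1949 has 31 days: 246 − 31 = 215 left.
June 1949 has 30 days: 215 − 30 = 185 left.
July 1949 has 31 days: 185 − 31 = 154 left.
August 1949 has 31 days: 154 − 31 = 123 left.
September 1949 has 30 days: 123 − 30 = 93 left.
October 1949 has 31 days: 93 − 31 = 62 left.
November 1949 has 30 days: 62 − 30 = 32 left.
December 1949 has 31 days: 32 − 31 = 1 left.
1 day into January 1950 → January 1, 1950.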